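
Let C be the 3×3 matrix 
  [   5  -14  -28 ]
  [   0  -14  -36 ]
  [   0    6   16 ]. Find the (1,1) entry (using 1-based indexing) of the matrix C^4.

Characteristic polynomial: t^3 - 7t^2 + 2t + 40 = (t - 5)(t - 4)(t + 2), so the eigenvalues are -2, 4, 5.
t=4: eigenvector (0, -2, 1).
t=-2: eigenvector (2, 3, -1).
t=5: eigenvector (1, 0, 0).
P = [[0, 2, 1], [-2, 3, 0], [1, -1, 0]], D = diag(4, -2, 5), P⁻¹ = [[0, 1, 3], [0, 1, 2], [1, -2, -4]].
C⁴ = P·diag(256, 16, 625)·P⁻¹ = [[625, -1218, -2436], [0, -464, -1440], [0, 240, 736]].
The requested entry is 625.

625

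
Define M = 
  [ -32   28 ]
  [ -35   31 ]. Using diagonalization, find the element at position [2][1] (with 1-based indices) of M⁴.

Characteristic polynomial: s^2 + s - 12 = (s - 3)(s + 4), so the eigenvalues are -4, 3.
s=3: eigenvector (-4, -5).
s=-4: eigenvector (1, 1).
P = [[-4, 1], [-5, 1]], D = diag(3, -4), P⁻¹ = [[1, -1], [5, -4]].
M⁴ = P·diag(81, 256)·P⁻¹ = [[956, -700], [875, -619]].
The requested entry is 875.

875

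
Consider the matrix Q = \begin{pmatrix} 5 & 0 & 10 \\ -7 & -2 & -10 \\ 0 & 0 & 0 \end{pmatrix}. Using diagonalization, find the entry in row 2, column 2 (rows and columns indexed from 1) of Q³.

Characteristic polynomial: μ^3 - 3μ^2 - 10μ = μ(μ - 5)(μ + 2), so the eigenvalues are -2, 0, 5.
μ=5: eigenvector (1, -1, 0).
μ=-2: eigenvector (0, 1, 0).
μ=0: eigenvector (-2, 2, 1).
P = [[1, 0, -2], [-1, 1, 2], [0, 0, 1]], D = diag(5, -2, 0), P⁻¹ = [[1, 0, 2], [1, 1, 0], [0, 0, 1]].
Q³ = P·diag(125, -8, 0)·P⁻¹ = [[125, 0, 250], [-133, -8, -250], [0, 0, 0]].
The requested entry is -8.

-8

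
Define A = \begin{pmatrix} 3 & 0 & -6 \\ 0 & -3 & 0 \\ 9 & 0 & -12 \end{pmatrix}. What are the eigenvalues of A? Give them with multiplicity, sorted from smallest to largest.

-6, -3, -3

Characteristic polynomial: p(r) = r^3 + 12r^2 + 45r + 54 = (r + 3)^2(r + 6).
Roots (with multiplicity): -6, -3, -3.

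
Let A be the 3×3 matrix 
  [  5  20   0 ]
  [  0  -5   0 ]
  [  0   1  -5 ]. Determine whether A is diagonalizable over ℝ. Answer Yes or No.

No

Characteristic polynomial: p(t) = t^3 + 5t^2 - 25t - 125 = (t - 5)(t + 5)^2.
t = -5 has algebraic multiplicity 2; rank(A + 5I) = 2, so geometric multiplicity = 1.
Geometric multiplicity < algebraic multiplicity, so A is not diagonalizable.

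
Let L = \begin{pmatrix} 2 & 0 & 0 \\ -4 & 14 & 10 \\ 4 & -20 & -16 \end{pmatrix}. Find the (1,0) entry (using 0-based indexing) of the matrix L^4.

Characteristic polynomial: r^3 - 28r + 48 = (r - 4)(r - 2)(r + 6), so the eigenvalues are -6, 2, 4.
r=2: eigenvector (1, 2, -2).
r=-6: eigenvector (0, 1, -2).
r=4: eigenvector (0, 1, -1).
P = [[1, 0, 0], [2, 1, 1], [-2, -2, -1]], D = diag(2, -6, 4), P⁻¹ = [[1, 0, 0], [0, -1, -1], [-2, 2, 1]].
L⁴ = P·diag(16, 1296, 256)·P⁻¹ = [[16, 0, 0], [-480, -784, -1040], [480, 2080, 2336]].
The requested entry is -480.

-480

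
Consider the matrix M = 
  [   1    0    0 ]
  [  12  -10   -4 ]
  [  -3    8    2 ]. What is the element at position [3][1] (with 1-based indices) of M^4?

3795

Characteristic polynomial: t^3 + 7t^2 + 4t - 12 = (t - 1)(t + 2)(t + 6), so the eigenvalues are -6, -2, 1.
t=1: eigenvector (1, 0, 3).
t=-2: eigenvector (0, 1, -2).
t=-6: eigenvector (0, 1, -1).
P = [[1, 0, 0], [0, 1, 1], [3, -2, -1]], D = diag(1, -2, -6), P⁻¹ = [[1, 0, 0], [3, -1, -1], [-3, 2, 1]].
M⁴ = P·diag(1, 16, 1296)·P⁻¹ = [[1, 0, 0], [-3840, 2576, 1280], [3795, -2560, -1264]].
The requested entry is 3795.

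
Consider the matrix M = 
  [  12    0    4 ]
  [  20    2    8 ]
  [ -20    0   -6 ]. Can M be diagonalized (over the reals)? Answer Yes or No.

Characteristic polynomial: p(r) = r^3 - 8r^2 + 20r - 16 = (r - 4)(r - 2)^2.
r = 2 has algebraic multiplicity 2; rank(M − 2I) = 1, so geometric multiplicity = 2.
Every eigenvalue has geometric = algebraic multiplicity, so M is diagonalizable.

Yes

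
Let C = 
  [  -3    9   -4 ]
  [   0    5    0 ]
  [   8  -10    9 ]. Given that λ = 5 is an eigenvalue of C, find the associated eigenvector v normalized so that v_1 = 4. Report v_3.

-8

C − 5I = [[-8, 9, -4], [0, 0, 0], [8, -10, 4]].
Solving (C − 5I)v = 0 gives the eigenspace spanned by (4, 0, -8).
With v_1 = 4, v = (4, 0, -8), so v_3 = -8.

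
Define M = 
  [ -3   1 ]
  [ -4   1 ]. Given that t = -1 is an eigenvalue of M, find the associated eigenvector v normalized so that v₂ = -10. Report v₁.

M + 1I = [[-2, 1], [-4, 2]].
Solving (M + 1I)v = 0 gives the eigenspace spanned by (-5, -10).
With v₂ = -10, v = (-5, -10), so v₁ = -5.

-5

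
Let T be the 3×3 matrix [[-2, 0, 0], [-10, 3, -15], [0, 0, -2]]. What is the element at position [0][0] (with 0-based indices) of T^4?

Characteristic polynomial: λ^3 + λ^2 - 8λ - 12 = (λ - 3)(λ + 2)^2, so the eigenvalues are -2, -2, 3.
λ=-2: eigenvector (1, 2, 0).
λ=3: eigenvector (0, 1, 0).
λ=-2: eigenvector (-2, -1, 1).
P = [[1, 0, -2], [2, 1, -1], [0, 0, 1]], D = diag(-2, 3, -2), P⁻¹ = [[1, 0, 2], [-2, 1, -3], [0, 0, 1]].
T⁴ = P·diag(16, 81, 16)·P⁻¹ = [[16, 0, 0], [-130, 81, -195], [0, 0, 16]].
The requested entry is 16.

16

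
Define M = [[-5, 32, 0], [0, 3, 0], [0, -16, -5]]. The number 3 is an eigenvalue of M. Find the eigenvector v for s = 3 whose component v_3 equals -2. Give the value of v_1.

M − 3I = [[-8, 32, 0], [0, 0, 0], [0, -16, -8]].
Solving (M − 3I)v = 0 gives the eigenspace spanned by (4, 1, -2).
With v_3 = -2, v = (4, 1, -2), so v_1 = 4.

4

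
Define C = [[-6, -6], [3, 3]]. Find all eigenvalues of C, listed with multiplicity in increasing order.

-3, 0

Characteristic polynomial: p(s) = s^2 + 3s = s(s + 3).
Roots (with multiplicity): -3, 0.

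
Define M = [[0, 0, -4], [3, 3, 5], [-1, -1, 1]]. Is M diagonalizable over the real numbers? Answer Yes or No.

Characteristic polynomial: p(t) = t^3 - 4t^2 + 4t = t(t - 2)^2.
t = 2 has algebraic multiplicity 2; rank(M − 2I) = 2, so geometric multiplicity = 1.
Geometric multiplicity < algebraic multiplicity, so M is not diagonalizable.

No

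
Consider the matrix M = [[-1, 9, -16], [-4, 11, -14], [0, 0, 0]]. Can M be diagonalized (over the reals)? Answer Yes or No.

Characteristic polynomial: p(t) = t^3 - 10t^2 + 25t = t(t - 5)^2.
t = 5 has algebraic multiplicity 2; rank(M − 5I) = 2, so geometric multiplicity = 1.
Geometric multiplicity < algebraic multiplicity, so M is not diagonalizable.

No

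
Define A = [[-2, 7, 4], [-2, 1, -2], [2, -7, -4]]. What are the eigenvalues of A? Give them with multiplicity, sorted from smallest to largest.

Characteristic polynomial: p(λ) = λ^3 + 5λ^2 - 6λ = λ(λ - 1)(λ + 6).
Roots (with multiplicity): -6, 0, 1.

-6, 0, 1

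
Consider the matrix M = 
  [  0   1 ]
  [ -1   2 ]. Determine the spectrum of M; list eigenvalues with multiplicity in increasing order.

Characteristic polynomial: p(s) = s^2 - 2s + 1 = (s - 1)^2.
Roots (with multiplicity): 1, 1.

1, 1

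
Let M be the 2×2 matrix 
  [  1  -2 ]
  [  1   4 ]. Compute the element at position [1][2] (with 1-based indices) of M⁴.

-130

Characteristic polynomial: λ^2 - 5λ + 6 = (λ - 3)(λ - 2), so the eigenvalues are 2, 3.
λ=3: eigenvector (1, -1).
λ=2: eigenvector (2, -1).
P = [[1, 2], [-1, -1]], D = diag(3, 2), P⁻¹ = [[-1, -2], [1, 1]].
M⁴ = P·diag(81, 16)·P⁻¹ = [[-49, -130], [65, 146]].
The requested entry is -130.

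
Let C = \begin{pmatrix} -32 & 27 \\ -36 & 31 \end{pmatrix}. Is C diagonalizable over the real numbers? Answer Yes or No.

Yes

Characteristic polynomial: p(s) = s^2 + s - 20 = (s - 4)(s + 5).
All 2 eigenvalues are distinct, so C is diagonalizable.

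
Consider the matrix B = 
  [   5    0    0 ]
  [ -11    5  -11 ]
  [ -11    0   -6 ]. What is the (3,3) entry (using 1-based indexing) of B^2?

36

Characteristic polynomial: t^3 - 4t^2 - 35t + 150 = (t - 5)^2(t + 6), so the eigenvalues are -6, 5, 5.
t=5: eigenvector (1, -2, -1).
t=5: eigenvector (0, -1, 0).
t=-6: eigenvector (0, 1, 1).
P = [[1, 0, 0], [-2, -1, 1], [-1, 0, 1]], D = diag(5, 5, -6), P⁻¹ = [[1, 0, 0], [-1, -1, 1], [1, 0, 1]].
B² = P·diag(25, 25, 36)·P⁻¹ = [[25, 0, 0], [11, 25, 11], [11, 0, 36]].
The requested entry is 36.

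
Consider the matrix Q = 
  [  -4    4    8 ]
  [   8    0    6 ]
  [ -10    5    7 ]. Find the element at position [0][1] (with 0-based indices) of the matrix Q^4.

480

Characteristic polynomial: μ^3 - 3μ^2 - 10μ + 24 = (μ - 4)(μ - 2)(μ + 3), so the eigenvalues are -3, 2, 4.
μ=4: eigenvector (1, 2, 0).
μ=-3: eigenvector (0, -2, 1).
μ=2: eigenvector (-2, -5, 1).
P = [[1, 0, -2], [2, -2, -5], [0, 1, 1]], D = diag(4, -3, 2), P⁻¹ = [[-3, 2, 4], [2, -1, -1], [-2, 1, 2]].
Q⁴ = P·diag(256, 81, 16)·P⁻¹ = [[-704, 480, 960], [-1700, 1106, 2050], [130, -65, -49]].
The requested entry is 480.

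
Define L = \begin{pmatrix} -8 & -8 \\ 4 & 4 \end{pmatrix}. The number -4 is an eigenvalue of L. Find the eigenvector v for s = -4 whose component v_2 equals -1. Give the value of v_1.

L + 4I = [[-4, -8], [4, 8]].
Solving (L + 4I)v = 0 gives the eigenspace spanned by (2, -1).
With v_2 = -1, v = (2, -1), so v_1 = 2.

2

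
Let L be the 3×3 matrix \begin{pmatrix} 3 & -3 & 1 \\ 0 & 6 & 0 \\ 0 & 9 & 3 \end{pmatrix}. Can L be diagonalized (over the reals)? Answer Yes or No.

No

Characteristic polynomial: p(λ) = λ^3 - 12λ^2 + 45λ - 54 = (λ - 6)(λ - 3)^2.
λ = 3 has algebraic multiplicity 2; rank(L − 3I) = 2, so geometric multiplicity = 1.
Geometric multiplicity < algebraic multiplicity, so L is not diagonalizable.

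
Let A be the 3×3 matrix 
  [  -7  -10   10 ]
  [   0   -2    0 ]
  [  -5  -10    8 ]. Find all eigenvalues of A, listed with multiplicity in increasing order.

Characteristic polynomial: p(s) = s^3 + s^2 - 8s - 12 = (s - 3)(s + 2)^2.
Roots (with multiplicity): -2, -2, 3.

-2, -2, 3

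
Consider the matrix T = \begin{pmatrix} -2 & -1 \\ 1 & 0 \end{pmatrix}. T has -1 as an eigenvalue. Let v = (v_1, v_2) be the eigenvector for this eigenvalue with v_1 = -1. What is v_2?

T + 1I = [[-1, -1], [1, 1]].
Solving (T + 1I)v = 0 gives the eigenspace spanned by (-1, 1).
With v_1 = -1, v = (-1, 1), so v_2 = 1.

1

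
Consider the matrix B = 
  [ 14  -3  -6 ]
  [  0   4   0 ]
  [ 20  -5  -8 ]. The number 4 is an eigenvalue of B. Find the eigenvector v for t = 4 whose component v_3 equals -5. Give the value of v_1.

-3

B − 4I = [[10, -3, -6], [0, 0, 0], [20, -5, -12]].
Solving (B − 4I)v = 0 gives the eigenspace spanned by (-3, 0, -5).
With v_3 = -5, v = (-3, 0, -5), so v_1 = -3.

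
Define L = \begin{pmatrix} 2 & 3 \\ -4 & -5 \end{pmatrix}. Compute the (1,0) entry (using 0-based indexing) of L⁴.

60

Characteristic polynomial: λ^2 + 3λ + 2 = (λ + 1)(λ + 2), so the eigenvalues are -2, -1.
λ=-1: eigenvector (1, -1).
λ=-2: eigenvector (-3, 4).
P = [[1, -3], [-1, 4]], D = diag(-1, -2), P⁻¹ = [[4, 3], [1, 1]].
L⁴ = P·diag(1, 16)·P⁻¹ = [[-44, -45], [60, 61]].
The requested entry is 60.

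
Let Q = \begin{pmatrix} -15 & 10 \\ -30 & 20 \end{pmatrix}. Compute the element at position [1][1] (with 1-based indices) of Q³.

-375

Characteristic polynomial: λ^2 - 5λ = λ(λ - 5), so the eigenvalues are 0, 5.
λ=5: eigenvector (-1, -2).
λ=0: eigenvector (-2, -3).
P = [[-1, -2], [-2, -3]], D = diag(5, 0), P⁻¹ = [[3, -2], [-2, 1]].
Q³ = P·diag(125, 0)·P⁻¹ = [[-375, 250], [-750, 500]].
The requested entry is -375.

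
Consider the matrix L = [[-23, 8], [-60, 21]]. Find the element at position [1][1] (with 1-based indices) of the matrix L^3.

-167

Characteristic polynomial: μ^2 + 2μ - 3 = (μ - 1)(μ + 3), so the eigenvalues are -3, 1.
μ=1: eigenvector (1, 3).
μ=-3: eigenvector (-2, -5).
P = [[1, -2], [3, -5]], D = diag(1, -3), P⁻¹ = [[-5, 2], [-3, 1]].
L³ = P·diag(1, -27)·P⁻¹ = [[-167, 56], [-420, 141]].
The requested entry is -167.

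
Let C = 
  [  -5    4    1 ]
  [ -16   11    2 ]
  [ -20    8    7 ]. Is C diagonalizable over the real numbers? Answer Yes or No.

Characteristic polynomial: p(λ) = λ^3 - 13λ^2 + 55λ - 75 = (λ - 5)^2(λ - 3).
λ = 5 has algebraic multiplicity 2; rank(C − 5I) = 2, so geometric multiplicity = 1.
Geometric multiplicity < algebraic multiplicity, so C is not diagonalizable.

No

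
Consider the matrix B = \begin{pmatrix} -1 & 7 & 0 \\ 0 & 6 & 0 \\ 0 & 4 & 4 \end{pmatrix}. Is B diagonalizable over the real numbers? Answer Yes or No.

Characteristic polynomial: p(s) = s^3 - 9s^2 + 14s + 24 = (s - 6)(s - 4)(s + 1).
All 3 eigenvalues are distinct, so B is diagonalizable.

Yes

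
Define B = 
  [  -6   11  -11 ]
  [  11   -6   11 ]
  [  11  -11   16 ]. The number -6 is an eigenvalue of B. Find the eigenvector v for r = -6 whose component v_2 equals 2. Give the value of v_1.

B + 6I = [[0, 11, -11], [11, 0, 11], [11, -11, 22]].
Solving (B + 6I)v = 0 gives the eigenspace spanned by (-2, 2, 2).
With v_2 = 2, v = (-2, 2, 2), so v_1 = -2.

-2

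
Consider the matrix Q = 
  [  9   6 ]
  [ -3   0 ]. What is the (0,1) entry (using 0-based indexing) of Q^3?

378

Characteristic polynomial: μ^2 - 9μ + 18 = (μ - 6)(μ - 3), so the eigenvalues are 3, 6.
μ=3: eigenvector (-1, 1).
μ=6: eigenvector (-2, 1).
P = [[-1, -2], [1, 1]], D = diag(3, 6), P⁻¹ = [[1, 2], [-1, -1]].
Q³ = P·diag(27, 216)·P⁻¹ = [[405, 378], [-189, -162]].
The requested entry is 378.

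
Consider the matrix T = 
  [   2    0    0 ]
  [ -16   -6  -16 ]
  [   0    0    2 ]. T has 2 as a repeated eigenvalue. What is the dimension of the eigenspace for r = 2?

2

T − 2I = [[0, 0, 0], [-16, -8, -16], [0, 0, 0]].
This matrix has rank 1, so its null space has dimension 3 − 1 = 2.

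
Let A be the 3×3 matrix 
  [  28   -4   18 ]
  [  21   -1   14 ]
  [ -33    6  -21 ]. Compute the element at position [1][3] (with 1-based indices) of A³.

438

Characteristic polynomial: μ^3 - 6μ^2 - μ + 6 = (μ - 6)(μ - 1)(μ + 1), so the eigenvalues are -1, 1, 6.
μ=6: eigenvector (-1, -1, 1).
μ=1: eigenvector (2, 0, -3).
μ=-1: eigenvector (2, 1, -3).
P = [[-1, 2, 2], [-1, 0, 1], [1, -3, -3]], D = diag(6, 1, -1), P⁻¹ = [[-3, 0, -2], [2, -1, 1], [-3, 1, -2]].
A³ = P·diag(216, 1, -1)·P⁻¹ = [[658, -4, 438], [651, -1, 434], [-663, 6, -441]].
The requested entry is 438.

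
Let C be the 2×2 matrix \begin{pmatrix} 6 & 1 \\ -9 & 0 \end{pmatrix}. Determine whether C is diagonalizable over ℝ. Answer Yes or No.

No

Characteristic polynomial: p(r) = r^2 - 6r + 9 = (r - 3)^2.
r = 3 has algebraic multiplicity 2; rank(C − 3I) = 1, so geometric multiplicity = 1.
Geometric multiplicity < algebraic multiplicity, so C is not diagonalizable.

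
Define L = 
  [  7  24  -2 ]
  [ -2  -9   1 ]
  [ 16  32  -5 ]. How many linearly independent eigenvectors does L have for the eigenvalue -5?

1

L + 5I = [[12, 24, -2], [-2, -4, 1], [16, 32, 0]].
This matrix has rank 2, so its null space has dimension 3 − 2 = 1.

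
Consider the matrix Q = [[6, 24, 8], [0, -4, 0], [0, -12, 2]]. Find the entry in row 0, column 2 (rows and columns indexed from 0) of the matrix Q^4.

Characteristic polynomial: t^3 - 4t^2 - 20t + 48 = (t - 6)(t - 2)(t + 4), so the eigenvalues are -4, 2, 6.
t=6: eigenvector (1, 0, 0).
t=2: eigenvector (-2, 0, 1).
t=-4: eigenvector (-4, 1, 2).
P = [[1, -2, -4], [0, 0, 1], [0, 1, 2]], D = diag(6, 2, -4), P⁻¹ = [[1, 0, 2], [0, -2, 1], [0, 1, 0]].
Q⁴ = P·diag(1296, 16, 256)·P⁻¹ = [[1296, -960, 2560], [0, 256, 0], [0, 480, 16]].
The requested entry is 2560.

2560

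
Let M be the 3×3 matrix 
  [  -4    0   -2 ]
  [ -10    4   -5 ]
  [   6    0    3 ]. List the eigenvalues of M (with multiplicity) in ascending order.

-1, 0, 4

Characteristic polynomial: p(μ) = μ^3 - 3μ^2 - 4μ = μ(μ - 4)(μ + 1).
Roots (with multiplicity): -1, 0, 4.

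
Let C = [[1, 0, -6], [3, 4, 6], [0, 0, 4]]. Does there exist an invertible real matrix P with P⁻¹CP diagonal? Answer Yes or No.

Characteristic polynomial: p(s) = s^3 - 9s^2 + 24s - 16 = (s - 4)^2(s - 1).
s = 4 has algebraic multiplicity 2; rank(C − 4I) = 1, so geometric multiplicity = 2.
Every eigenvalue has geometric = algebraic multiplicity, so C is diagonalizable.

Yes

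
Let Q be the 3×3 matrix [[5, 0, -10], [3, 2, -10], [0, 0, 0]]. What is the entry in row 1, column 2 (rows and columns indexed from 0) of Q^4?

Characteristic polynomial: λ^3 - 7λ^2 + 10λ = λ(λ - 5)(λ - 2), so the eigenvalues are 0, 2, 5.
λ=0: eigenvector (2, 2, 1).
λ=2: eigenvector (0, 1, 0).
λ=5: eigenvector (1, 1, 0).
P = [[2, 0, 1], [2, 1, 1], [1, 0, 0]], D = diag(0, 2, 5), P⁻¹ = [[0, 0, 1], [-1, 1, 0], [1, 0, -2]].
Q⁴ = P·diag(0, 16, 625)·P⁻¹ = [[625, 0, -1250], [609, 16, -1250], [0, 0, 0]].
The requested entry is -1250.

-1250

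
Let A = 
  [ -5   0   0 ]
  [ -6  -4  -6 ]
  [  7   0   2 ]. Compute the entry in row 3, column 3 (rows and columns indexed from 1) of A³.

8

Characteristic polynomial: λ^3 + 7λ^2 + 2λ - 40 = (λ - 2)(λ + 4)(λ + 5), so the eigenvalues are -5, -4, 2.
λ=-5: eigenvector (1, 0, -1).
λ=2: eigenvector (0, -1, 1).
λ=-4: eigenvector (0, 1, 0).
P = [[1, 0, 0], [0, -1, 1], [-1, 1, 0]], D = diag(-5, 2, -4), P⁻¹ = [[1, 0, 0], [1, 0, 1], [1, 1, 1]].
A³ = P·diag(-125, 8, -64)·P⁻¹ = [[-125, 0, 0], [-72, -64, -72], [133, 0, 8]].
The requested entry is 8.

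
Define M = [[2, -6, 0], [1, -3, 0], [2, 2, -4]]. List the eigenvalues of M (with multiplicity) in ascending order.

-4, -1, 0

Characteristic polynomial: p(μ) = μ^3 + 5μ^2 + 4μ = μ(μ + 1)(μ + 4).
Roots (with multiplicity): -4, -1, 0.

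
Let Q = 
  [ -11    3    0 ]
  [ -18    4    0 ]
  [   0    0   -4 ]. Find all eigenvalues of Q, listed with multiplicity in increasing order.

Characteristic polynomial: p(r) = r^3 + 11r^2 + 38r + 40 = (r + 2)(r + 4)(r + 5).
Roots (with multiplicity): -5, -4, -2.

-5, -4, -2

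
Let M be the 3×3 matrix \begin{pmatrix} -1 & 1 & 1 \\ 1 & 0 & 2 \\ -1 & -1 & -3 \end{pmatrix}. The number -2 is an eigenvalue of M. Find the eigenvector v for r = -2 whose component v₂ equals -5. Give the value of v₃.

M + 2I = [[1, 1, 1], [1, 2, 2], [-1, -1, -1]].
Solving (M + 2I)v = 0 gives the eigenspace spanned by (0, -5, 5).
With v₂ = -5, v = (0, -5, 5), so v₃ = 5.

5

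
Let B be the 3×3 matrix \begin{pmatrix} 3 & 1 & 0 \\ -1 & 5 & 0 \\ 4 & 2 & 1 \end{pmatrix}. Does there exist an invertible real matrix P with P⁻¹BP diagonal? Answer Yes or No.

No

Characteristic polynomial: p(μ) = μ^3 - 9μ^2 + 24μ - 16 = (μ - 4)^2(μ - 1).
μ = 4 has algebraic multiplicity 2; rank(B − 4I) = 2, so geometric multiplicity = 1.
Geometric multiplicity < algebraic multiplicity, so B is not diagonalizable.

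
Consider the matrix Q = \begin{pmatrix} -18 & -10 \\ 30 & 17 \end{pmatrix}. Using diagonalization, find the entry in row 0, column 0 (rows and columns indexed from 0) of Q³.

-132

Characteristic polynomial: r^2 + r - 6 = (r - 2)(r + 3), so the eigenvalues are -3, 2.
r=-3: eigenvector (2, -3).
r=2: eigenvector (1, -2).
P = [[2, 1], [-3, -2]], D = diag(-3, 2), P⁻¹ = [[2, 1], [-3, -2]].
Q³ = P·diag(-27, 8)·P⁻¹ = [[-132, -70], [210, 113]].
The requested entry is -132.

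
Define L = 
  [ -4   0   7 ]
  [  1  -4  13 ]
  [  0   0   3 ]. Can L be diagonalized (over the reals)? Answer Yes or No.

No

Characteristic polynomial: p(μ) = μ^3 + 5μ^2 - 8μ - 48 = (μ - 3)(μ + 4)^2.
μ = -4 has algebraic multiplicity 2; rank(L + 4I) = 2, so geometric multiplicity = 1.
Geometric multiplicity < algebraic multiplicity, so L is not diagonalizable.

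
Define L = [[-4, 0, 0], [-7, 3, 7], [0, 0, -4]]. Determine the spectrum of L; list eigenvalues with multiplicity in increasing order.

-4, -4, 3

Characteristic polynomial: p(r) = r^3 + 5r^2 - 8r - 48 = (r - 3)(r + 4)^2.
Roots (with multiplicity): -4, -4, 3.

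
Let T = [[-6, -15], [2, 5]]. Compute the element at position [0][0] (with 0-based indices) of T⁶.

6

Characteristic polynomial: s^2 + s = s(s + 1), so the eigenvalues are -1, 0.
s=-1: eigenvector (-3, 1).
s=0: eigenvector (-5, 2).
P = [[-3, -5], [1, 2]], D = diag(-1, 0), P⁻¹ = [[-2, -5], [1, 3]].
T⁶ = P·diag(1, 0)·P⁻¹ = [[6, 15], [-2, -5]].
The requested entry is 6.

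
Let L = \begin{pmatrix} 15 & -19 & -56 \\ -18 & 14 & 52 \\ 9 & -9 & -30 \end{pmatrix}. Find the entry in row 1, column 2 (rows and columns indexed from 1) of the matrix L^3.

-523

Characteristic polynomial: r^3 + r^2 - 30r - 72 = (r - 6)(r + 3)(r + 4), so the eigenvalues are -4, -3, 6.
r=-3: eigenvector (-1, 2, -1).
r=-4: eigenvector (1, 1, 0).
r=6: eigenvector (2, -2, 1).
P = [[-1, 1, 2], [2, 1, -2], [-1, 0, 1]], D = diag(-3, -4, 6), P⁻¹ = [[1, -1, -4], [0, 1, 2], [1, -1, -3]].
L³ = P·diag(-27, -64, 216)·P⁻¹ = [[459, -523, -1532], [-486, 422, 1384], [243, -243, -756]].
The requested entry is -523.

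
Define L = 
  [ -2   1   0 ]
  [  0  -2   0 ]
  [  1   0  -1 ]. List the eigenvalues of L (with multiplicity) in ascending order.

Characteristic polynomial: p(t) = t^3 + 5t^2 + 8t + 4 = (t + 1)(t + 2)^2.
Roots (with multiplicity): -2, -2, -1.

-2, -2, -1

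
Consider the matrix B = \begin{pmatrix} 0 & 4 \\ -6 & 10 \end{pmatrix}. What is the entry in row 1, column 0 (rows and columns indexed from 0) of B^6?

-127680

Characteristic polynomial: λ^2 - 10λ + 24 = (λ - 6)(λ - 4), so the eigenvalues are 4, 6.
λ=4: eigenvector (1, 1).
λ=6: eigenvector (-2, -3).
P = [[1, -2], [1, -3]], D = diag(4, 6), P⁻¹ = [[3, -2], [1, -1]].
B⁶ = P·diag(4096, 46656)·P⁻¹ = [[-81024, 85120], [-127680, 131776]].
The requested entry is -127680.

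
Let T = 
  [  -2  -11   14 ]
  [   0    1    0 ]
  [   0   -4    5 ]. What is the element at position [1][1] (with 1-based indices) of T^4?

16

Characteristic polynomial: r^3 - 4r^2 - 7r + 10 = (r - 5)(r - 1)(r + 2), so the eigenvalues are -2, 1, 5.
r=-2: eigenvector (1, 0, 0).
r=5: eigenvector (-2, 0, -1).
r=1: eigenvector (1, 1, 1).
P = [[1, -2, 1], [0, 0, 1], [0, -1, 1]], D = diag(-2, 5, 1), P⁻¹ = [[1, 1, -2], [0, 1, -1], [0, 1, 0]].
T⁴ = P·diag(16, 625, 1)·P⁻¹ = [[16, -1233, 1218], [0, 1, 0], [0, -624, 625]].
The requested entry is 16.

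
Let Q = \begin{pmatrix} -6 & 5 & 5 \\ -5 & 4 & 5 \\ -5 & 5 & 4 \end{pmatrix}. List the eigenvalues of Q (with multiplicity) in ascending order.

Characteristic polynomial: p(s) = s^3 - 2s^2 - 7s - 4 = (s - 4)(s + 1)^2.
Roots (with multiplicity): -1, -1, 4.

-1, -1, 4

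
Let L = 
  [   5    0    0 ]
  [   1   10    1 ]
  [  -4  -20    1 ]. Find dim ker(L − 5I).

L − 5I = [[0, 0, 0], [1, 5, 1], [-4, -20, -4]].
This matrix has rank 1, so its null space has dimension 3 − 1 = 2.

2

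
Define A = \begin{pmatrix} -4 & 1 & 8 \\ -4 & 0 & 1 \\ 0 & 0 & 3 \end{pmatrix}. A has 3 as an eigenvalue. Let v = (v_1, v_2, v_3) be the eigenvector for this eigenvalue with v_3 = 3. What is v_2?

-3

A − 3I = [[-7, 1, 8], [-4, -3, 1], [0, 0, 0]].
Solving (A − 3I)v = 0 gives the eigenspace spanned by (3, -3, 3).
With v_3 = 3, v = (3, -3, 3), so v_2 = -3.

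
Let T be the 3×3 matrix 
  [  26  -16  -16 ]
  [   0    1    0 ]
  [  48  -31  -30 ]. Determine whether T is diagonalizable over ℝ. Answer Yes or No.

Yes

Characteristic polynomial: p(s) = s^3 + 3s^2 - 16s + 12 = (s - 2)(s - 1)(s + 6).
All 3 eigenvalues are distinct, so T is diagonalizable.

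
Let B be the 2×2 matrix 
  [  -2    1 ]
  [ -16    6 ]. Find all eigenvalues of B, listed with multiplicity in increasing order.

2, 2

Characteristic polynomial: p(μ) = μ^2 - 4μ + 4 = (μ - 2)^2.
Roots (with multiplicity): 2, 2.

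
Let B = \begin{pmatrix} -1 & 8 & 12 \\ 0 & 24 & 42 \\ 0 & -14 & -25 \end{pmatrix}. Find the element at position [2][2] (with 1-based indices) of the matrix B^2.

Characteristic polynomial: λ^3 + 2λ^2 - 11λ - 12 = (λ - 3)(λ + 1)(λ + 4), so the eigenvalues are -4, -1, 3.
λ=-1: eigenvector (1, 0, 0).
λ=3: eigenvector (-1, -2, 1).
λ=-4: eigenvector (0, -3, 2).
P = [[1, -1, 0], [0, -2, -3], [0, 1, 2]], D = diag(-1, 3, -4), P⁻¹ = [[1, -2, -3], [0, -2, -3], [0, 1, 2]].
B² = P·diag(1, 9, 16)·P⁻¹ = [[1, 16, 24], [0, -12, -42], [0, 14, 37]].
The requested entry is -12.

-12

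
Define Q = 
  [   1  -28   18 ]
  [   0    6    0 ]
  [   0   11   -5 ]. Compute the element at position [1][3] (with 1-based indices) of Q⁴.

Characteristic polynomial: t^3 - 2t^2 - 29t + 30 = (t - 6)(t - 1)(t + 5), so the eigenvalues are -5, 1, 6.
t=1: eigenvector (1, 0, 0).
t=6: eigenvector (-2, 1, 1).
t=-5: eigenvector (-3, 0, 1).
P = [[1, -2, -3], [0, 1, 0], [0, 1, 1]], D = diag(1, 6, -5), P⁻¹ = [[1, -1, 3], [0, 1, 0], [0, -1, 1]].
Q⁴ = P·diag(1, 1296, 625)·P⁻¹ = [[1, -718, -1872], [0, 1296, 0], [0, 671, 625]].
The requested entry is -1872.

-1872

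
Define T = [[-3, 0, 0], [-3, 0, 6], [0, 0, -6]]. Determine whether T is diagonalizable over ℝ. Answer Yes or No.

Yes

Characteristic polynomial: p(s) = s^3 + 9s^2 + 18s = s(s + 3)(s + 6).
All 3 eigenvalues are distinct, so T is diagonalizable.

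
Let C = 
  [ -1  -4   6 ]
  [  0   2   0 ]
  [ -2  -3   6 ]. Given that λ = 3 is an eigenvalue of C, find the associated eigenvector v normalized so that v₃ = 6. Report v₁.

C − 3I = [[-4, -4, 6], [0, -1, 0], [-2, -3, 3]].
Solving (C − 3I)v = 0 gives the eigenspace spanned by (9, 0, 6).
With v₃ = 6, v = (9, 0, 6), so v₁ = 9.

9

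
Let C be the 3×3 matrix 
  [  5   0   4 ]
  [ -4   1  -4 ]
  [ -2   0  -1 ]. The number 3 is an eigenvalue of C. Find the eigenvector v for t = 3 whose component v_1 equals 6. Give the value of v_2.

-6

C − 3I = [[2, 0, 4], [-4, -2, -4], [-2, 0, -4]].
Solving (C − 3I)v = 0 gives the eigenspace spanned by (6, -6, -3).
With v_1 = 6, v = (6, -6, -3), so v_2 = -6.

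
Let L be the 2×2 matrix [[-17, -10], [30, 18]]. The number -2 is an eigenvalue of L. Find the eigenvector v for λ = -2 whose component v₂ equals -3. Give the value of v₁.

L + 2I = [[-15, -10], [30, 20]].
Solving (L + 2I)v = 0 gives the eigenspace spanned by (2, -3).
With v₂ = -3, v = (2, -3), so v₁ = 2.

2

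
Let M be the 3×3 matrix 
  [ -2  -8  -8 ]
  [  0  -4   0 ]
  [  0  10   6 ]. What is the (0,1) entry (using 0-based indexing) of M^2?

Characteristic polynomial: λ^3 - 28λ - 48 = (λ - 6)(λ + 2)(λ + 4), so the eigenvalues are -4, -2, 6.
λ=-2: eigenvector (1, 0, 0).
λ=-4: eigenvector (0, 1, -1).
λ=6: eigenvector (-1, 0, 1).
P = [[1, 0, -1], [0, 1, 0], [0, -1, 1]], D = diag(-2, -4, 6), P⁻¹ = [[1, 1, 1], [0, 1, 0], [0, 1, 1]].
M² = P·diag(4, 16, 36)·P⁻¹ = [[4, -32, -32], [0, 16, 0], [0, 20, 36]].
The requested entry is -32.

-32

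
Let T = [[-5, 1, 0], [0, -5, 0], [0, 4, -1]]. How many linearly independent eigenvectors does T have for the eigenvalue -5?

1

T + 5I = [[0, 1, 0], [0, 0, 0], [0, 4, 4]].
This matrix has rank 2, so its null space has dimension 3 − 2 = 1.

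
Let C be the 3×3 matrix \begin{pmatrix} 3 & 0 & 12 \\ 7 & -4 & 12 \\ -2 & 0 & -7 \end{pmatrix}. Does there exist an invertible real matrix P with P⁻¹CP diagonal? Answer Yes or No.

Yes

Characteristic polynomial: p(r) = r^3 + 8r^2 + 19r + 12 = (r + 1)(r + 3)(r + 4).
All 3 eigenvalues are distinct, so C is diagonalizable.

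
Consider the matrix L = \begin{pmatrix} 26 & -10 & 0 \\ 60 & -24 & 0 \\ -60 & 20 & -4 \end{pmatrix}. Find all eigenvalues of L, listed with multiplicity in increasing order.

-4, -4, 6

Characteristic polynomial: p(λ) = λ^3 + 2λ^2 - 32λ - 96 = (λ - 6)(λ + 4)^2.
Roots (with multiplicity): -4, -4, 6.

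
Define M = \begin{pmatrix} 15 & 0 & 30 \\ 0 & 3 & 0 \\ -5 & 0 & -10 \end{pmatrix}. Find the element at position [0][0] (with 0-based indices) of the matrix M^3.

Characteristic polynomial: t^3 - 8t^2 + 15t = t(t - 5)(t - 3), so the eigenvalues are 0, 3, 5.
t=0: eigenvector (2, 0, -1).
t=3: eigenvector (0, 1, 0).
t=5: eigenvector (3, 0, -1).
P = [[2, 0, 3], [0, 1, 0], [-1, 0, -1]], D = diag(0, 3, 5), P⁻¹ = [[-1, 0, -3], [0, 1, 0], [1, 0, 2]].
M³ = P·diag(0, 27, 125)·P⁻¹ = [[375, 0, 750], [0, 27, 0], [-125, 0, -250]].
The requested entry is 375.

375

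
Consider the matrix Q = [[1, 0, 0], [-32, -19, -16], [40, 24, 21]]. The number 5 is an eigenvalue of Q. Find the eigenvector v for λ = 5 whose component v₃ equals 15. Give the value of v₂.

-10

Q − 5I = [[-4, 0, 0], [-32, -24, -16], [40, 24, 16]].
Solving (Q − 5I)v = 0 gives the eigenspace spanned by (0, -10, 15).
With v₃ = 15, v = (0, -10, 15), so v₂ = -10.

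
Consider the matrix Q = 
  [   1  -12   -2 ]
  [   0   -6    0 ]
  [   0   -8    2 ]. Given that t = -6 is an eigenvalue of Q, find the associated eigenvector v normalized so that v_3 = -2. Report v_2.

-2

Q + 6I = [[7, -12, -2], [0, 0, 0], [0, -8, 8]].
Solving (Q + 6I)v = 0 gives the eigenspace spanned by (-4, -2, -2).
With v_3 = -2, v = (-4, -2, -2), so v_2 = -2.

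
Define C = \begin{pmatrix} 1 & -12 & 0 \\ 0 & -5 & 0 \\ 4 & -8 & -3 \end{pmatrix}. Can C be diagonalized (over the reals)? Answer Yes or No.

Yes

Characteristic polynomial: p(λ) = λ^3 + 7λ^2 + 7λ - 15 = (λ - 1)(λ + 3)(λ + 5).
All 3 eigenvalues are distinct, so C is diagonalizable.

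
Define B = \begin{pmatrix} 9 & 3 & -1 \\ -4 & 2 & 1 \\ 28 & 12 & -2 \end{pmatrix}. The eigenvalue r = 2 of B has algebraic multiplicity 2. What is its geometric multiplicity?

B − 2I = [[7, 3, -1], [-4, 0, 1], [28, 12, -4]].
This matrix has rank 2, so its null space has dimension 3 − 2 = 1.

1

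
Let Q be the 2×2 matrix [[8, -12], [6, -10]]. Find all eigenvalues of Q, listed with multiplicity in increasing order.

Characteristic polynomial: p(t) = t^2 + 2t - 8 = (t - 2)(t + 4).
Roots (with multiplicity): -4, 2.

-4, 2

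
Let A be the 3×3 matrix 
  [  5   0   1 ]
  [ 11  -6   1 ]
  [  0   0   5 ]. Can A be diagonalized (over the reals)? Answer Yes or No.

Characteristic polynomial: p(λ) = λ^3 - 4λ^2 - 35λ + 150 = (λ - 5)^2(λ + 6).
λ = 5 has algebraic multiplicity 2; rank(A − 5I) = 2, so geometric multiplicity = 1.
Geometric multiplicity < algebraic multiplicity, so A is not diagonalizable.

No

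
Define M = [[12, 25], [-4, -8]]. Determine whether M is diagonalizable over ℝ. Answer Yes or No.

No

Characteristic polynomial: p(r) = r^2 - 4r + 4 = (r - 2)^2.
r = 2 has algebraic multiplicity 2; rank(M − 2I) = 1, so geometric multiplicity = 1.
Geometric multiplicity < algebraic multiplicity, so M is not diagonalizable.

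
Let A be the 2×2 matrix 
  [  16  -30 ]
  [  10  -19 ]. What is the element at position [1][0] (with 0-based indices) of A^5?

2050

Characteristic polynomial: μ^2 + 3μ - 4 = (μ - 1)(μ + 4), so the eigenvalues are -4, 1.
μ=1: eigenvector (2, 1).
μ=-4: eigenvector (3, 2).
P = [[2, 3], [1, 2]], D = diag(1, -4), P⁻¹ = [[2, -3], [-1, 2]].
A⁵ = P·diag(1, -1024)·P⁻¹ = [[3076, -6150], [2050, -4099]].
The requested entry is 2050.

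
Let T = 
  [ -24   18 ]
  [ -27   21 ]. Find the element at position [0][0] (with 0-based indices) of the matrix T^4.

Characteristic polynomial: λ^2 + 3λ - 18 = (λ - 3)(λ + 6), so the eigenvalues are -6, 3.
λ=-6: eigenvector (1, 1).
λ=3: eigenvector (-2, -3).
P = [[1, -2], [1, -3]], D = diag(-6, 3), P⁻¹ = [[3, -2], [1, -1]].
T⁴ = P·diag(1296, 81)·P⁻¹ = [[3726, -2430], [3645, -2349]].
The requested entry is 3726.

3726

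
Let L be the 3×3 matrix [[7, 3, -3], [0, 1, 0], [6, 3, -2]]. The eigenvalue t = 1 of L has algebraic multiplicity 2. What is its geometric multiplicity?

2

L − 1I = [[6, 3, -3], [0, 0, 0], [6, 3, -3]].
This matrix has rank 1, so its null space has dimension 3 − 1 = 2.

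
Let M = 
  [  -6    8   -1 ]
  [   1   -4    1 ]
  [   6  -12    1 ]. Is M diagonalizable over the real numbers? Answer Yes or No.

Characteristic polynomial: p(μ) = μ^3 + 9μ^2 + 24μ + 20 = (μ + 2)^2(μ + 5).
μ = -2 has algebraic multiplicity 2; rank(M + 2I) = 2, so geometric multiplicity = 1.
Geometric multiplicity < algebraic multiplicity, so M is not diagonalizable.

No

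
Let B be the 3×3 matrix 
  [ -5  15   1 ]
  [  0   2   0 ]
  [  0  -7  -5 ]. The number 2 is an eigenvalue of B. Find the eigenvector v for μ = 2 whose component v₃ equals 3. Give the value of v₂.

B − 2I = [[-7, 15, 1], [0, 0, 0], [0, -7, -7]].
Solving (B − 2I)v = 0 gives the eigenspace spanned by (-6, -3, 3).
With v₃ = 3, v = (-6, -3, 3), so v₂ = -3.

-3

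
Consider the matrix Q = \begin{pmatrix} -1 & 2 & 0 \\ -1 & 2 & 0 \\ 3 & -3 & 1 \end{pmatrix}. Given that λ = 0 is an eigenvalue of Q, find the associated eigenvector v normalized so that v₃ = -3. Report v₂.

1

Q = [[-1, 2, 0], [-1, 2, 0], [3, -3, 1]].
Solving (Q)v = 0 gives the eigenspace spanned by (2, 1, -3).
With v₃ = -3, v = (2, 1, -3), so v₂ = 1.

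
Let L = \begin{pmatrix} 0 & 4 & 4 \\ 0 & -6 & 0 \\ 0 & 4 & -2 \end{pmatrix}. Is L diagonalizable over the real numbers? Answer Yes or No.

Characteristic polynomial: p(λ) = λ^3 + 8λ^2 + 12λ = λ(λ + 2)(λ + 6).
All 3 eigenvalues are distinct, so L is diagonalizable.

Yes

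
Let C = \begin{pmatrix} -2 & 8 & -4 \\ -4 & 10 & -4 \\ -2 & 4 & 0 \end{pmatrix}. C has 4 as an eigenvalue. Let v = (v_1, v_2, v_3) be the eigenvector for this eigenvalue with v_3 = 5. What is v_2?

C − 4I = [[-6, 8, -4], [-4, 6, -4], [-2, 4, -4]].
Solving (C − 4I)v = 0 gives the eigenspace spanned by (10, 10, 5).
With v_3 = 5, v = (10, 10, 5), so v_2 = 10.

10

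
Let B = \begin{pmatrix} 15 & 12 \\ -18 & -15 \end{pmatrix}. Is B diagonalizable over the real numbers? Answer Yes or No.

Yes

Characteristic polynomial: p(λ) = λ^2 - 9 = (λ - 3)(λ + 3).
All 2 eigenvalues are distinct, so B is diagonalizable.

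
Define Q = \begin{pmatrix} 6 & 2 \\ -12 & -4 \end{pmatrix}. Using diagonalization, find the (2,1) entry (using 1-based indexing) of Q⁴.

Characteristic polynomial: λ^2 - 2λ = λ(λ - 2), so the eigenvalues are 0, 2.
λ=0: eigenvector (1, -3).
λ=2: eigenvector (1, -2).
P = [[1, 1], [-3, -2]], D = diag(0, 2), P⁻¹ = [[-2, -1], [3, 1]].
Q⁴ = P·diag(0, 16)·P⁻¹ = [[48, 16], [-96, -32]].
The requested entry is -96.

-96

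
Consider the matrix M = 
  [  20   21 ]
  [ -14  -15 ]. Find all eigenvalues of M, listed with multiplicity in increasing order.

Characteristic polynomial: p(s) = s^2 - 5s - 6 = (s - 6)(s + 1).
Roots (with multiplicity): -1, 6.

-1, 6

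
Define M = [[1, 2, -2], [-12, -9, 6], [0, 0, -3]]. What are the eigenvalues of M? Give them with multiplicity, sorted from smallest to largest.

-5, -3, -3

Characteristic polynomial: p(r) = r^3 + 11r^2 + 39r + 45 = (r + 3)^2(r + 5).
Roots (with multiplicity): -5, -3, -3.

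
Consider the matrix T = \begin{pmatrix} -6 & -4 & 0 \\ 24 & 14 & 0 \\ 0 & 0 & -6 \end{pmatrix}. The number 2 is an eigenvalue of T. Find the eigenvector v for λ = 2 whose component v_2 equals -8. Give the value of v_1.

4

T − 2I = [[-8, -4, 0], [24, 12, 0], [0, 0, -8]].
Solving (T − 2I)v = 0 gives the eigenspace spanned by (4, -8, 0).
With v_2 = -8, v = (4, -8, 0), so v_1 = 4.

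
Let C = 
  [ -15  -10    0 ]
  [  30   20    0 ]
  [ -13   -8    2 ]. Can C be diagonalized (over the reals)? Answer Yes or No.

Yes

Characteristic polynomial: p(μ) = μ^3 - 7μ^2 + 10μ = μ(μ - 5)(μ - 2).
All 3 eigenvalues are distinct, so C is diagonalizable.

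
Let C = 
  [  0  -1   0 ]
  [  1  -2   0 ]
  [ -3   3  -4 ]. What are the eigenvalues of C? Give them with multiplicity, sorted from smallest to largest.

Characteristic polynomial: p(s) = s^3 + 6s^2 + 9s + 4 = (s + 1)^2(s + 4).
Roots (with multiplicity): -4, -1, -1.

-4, -1, -1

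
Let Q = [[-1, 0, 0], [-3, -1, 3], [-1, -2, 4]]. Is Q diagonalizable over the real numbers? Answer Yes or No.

Characteristic polynomial: p(λ) = λ^3 - 2λ^2 - λ + 2 = (λ - 2)(λ - 1)(λ + 1).
All 3 eigenvalues are distinct, so Q is diagonalizable.

Yes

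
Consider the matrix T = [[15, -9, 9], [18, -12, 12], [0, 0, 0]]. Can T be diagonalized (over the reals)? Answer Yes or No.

Characteristic polynomial: p(r) = r^3 - 3r^2 - 18r = r(r - 6)(r + 3).
All 3 eigenvalues are distinct, so T is diagonalizable.

Yes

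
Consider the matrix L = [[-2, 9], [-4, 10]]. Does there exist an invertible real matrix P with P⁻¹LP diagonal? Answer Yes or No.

No

Characteristic polynomial: p(r) = r^2 - 8r + 16 = (r - 4)^2.
r = 4 has algebraic multiplicity 2; rank(L − 4I) = 1, so geometric multiplicity = 1.
Geometric multiplicity < algebraic multiplicity, so L is not diagonalizable.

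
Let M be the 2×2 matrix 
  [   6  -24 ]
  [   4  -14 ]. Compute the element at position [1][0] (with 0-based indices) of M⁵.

Characteristic polynomial: t^2 + 8t + 12 = (t + 2)(t + 6), so the eigenvalues are -6, -2.
t=-2: eigenvector (3, 1).
t=-6: eigenvector (-2, -1).
P = [[3, -2], [1, -1]], D = diag(-2, -6), P⁻¹ = [[1, -2], [1, -3]].
M⁵ = P·diag(-32, -7776)·P⁻¹ = [[15456, -46464], [7744, -23264]].
The requested entry is 7744.

7744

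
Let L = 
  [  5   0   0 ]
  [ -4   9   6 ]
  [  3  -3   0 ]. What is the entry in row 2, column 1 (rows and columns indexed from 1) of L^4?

-1886

Characteristic polynomial: μ^3 - 14μ^2 + 63μ - 90 = (μ - 6)(μ - 5)(μ - 3), so the eigenvalues are 3, 5, 6.
μ=3: eigenvector (0, -1, 1).
μ=6: eigenvector (0, 2, -1).
μ=5: eigenvector (1, 1, 0).
P = [[0, 0, 1], [-1, 2, 1], [1, -1, 0]], D = diag(3, 6, 5), P⁻¹ = [[-1, 1, 2], [-1, 1, 1], [1, 0, 0]].
L⁴ = P·diag(81, 1296, 625)·P⁻¹ = [[625, 0, 0], [-1886, 2511, 2430], [1215, -1215, -1134]].
The requested entry is -1886.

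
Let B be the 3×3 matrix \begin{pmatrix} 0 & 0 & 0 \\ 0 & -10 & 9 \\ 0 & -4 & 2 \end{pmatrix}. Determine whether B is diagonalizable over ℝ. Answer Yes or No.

Characteristic polynomial: p(μ) = μ^3 + 8μ^2 + 16μ = μ(μ + 4)^2.
μ = -4 has algebraic multiplicity 2; rank(B + 4I) = 2, so geometric multiplicity = 1.
Geometric multiplicity < algebraic multiplicity, so B is not diagonalizable.

No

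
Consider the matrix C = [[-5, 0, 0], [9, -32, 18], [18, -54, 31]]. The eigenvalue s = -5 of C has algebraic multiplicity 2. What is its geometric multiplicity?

2

C + 5I = [[0, 0, 0], [9, -27, 18], [18, -54, 36]].
This matrix has rank 1, so its null space has dimension 3 − 1 = 2.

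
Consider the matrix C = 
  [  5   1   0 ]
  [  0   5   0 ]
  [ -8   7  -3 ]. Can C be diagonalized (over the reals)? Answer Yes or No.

No

Characteristic polynomial: p(r) = r^3 - 7r^2 - 5r + 75 = (r - 5)^2(r + 3).
r = 5 has algebraic multiplicity 2; rank(C − 5I) = 2, so geometric multiplicity = 1.
Geometric multiplicity < algebraic multiplicity, so C is not diagonalizable.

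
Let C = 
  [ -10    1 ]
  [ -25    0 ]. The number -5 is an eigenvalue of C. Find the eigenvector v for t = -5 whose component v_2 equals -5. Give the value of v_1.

-1

C + 5I = [[-5, 1], [-25, 5]].
Solving (C + 5I)v = 0 gives the eigenspace spanned by (-1, -5).
With v_2 = -5, v = (-1, -5), so v_1 = -1.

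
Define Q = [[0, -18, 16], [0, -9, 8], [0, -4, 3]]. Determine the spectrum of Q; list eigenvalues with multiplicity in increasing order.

Characteristic polynomial: p(r) = r^3 + 6r^2 + 5r = r(r + 1)(r + 5).
Roots (with multiplicity): -5, -1, 0.

-5, -1, 0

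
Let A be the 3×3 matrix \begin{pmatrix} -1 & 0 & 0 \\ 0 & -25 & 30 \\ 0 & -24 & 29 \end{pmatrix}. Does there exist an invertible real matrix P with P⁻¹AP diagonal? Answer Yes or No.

Characteristic polynomial: p(μ) = μ^3 - 3μ^2 - 9μ - 5 = (μ - 5)(μ + 1)^2.
μ = -1 has algebraic multiplicity 2; rank(A + 1I) = 1, so geometric multiplicity = 2.
Every eigenvalue has geometric = algebraic multiplicity, so A is diagonalizable.

Yes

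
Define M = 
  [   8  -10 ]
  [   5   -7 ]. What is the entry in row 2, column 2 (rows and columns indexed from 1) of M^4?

Characteristic polynomial: λ^2 - λ - 6 = (λ - 3)(λ + 2), so the eigenvalues are -2, 3.
λ=-2: eigenvector (-1, -1).
λ=3: eigenvector (2, 1).
P = [[-1, 2], [-1, 1]], D = diag(-2, 3), P⁻¹ = [[1, -2], [1, -1]].
M⁴ = P·diag(16, 81)·P⁻¹ = [[146, -130], [65, -49]].
The requested entry is -49.

-49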